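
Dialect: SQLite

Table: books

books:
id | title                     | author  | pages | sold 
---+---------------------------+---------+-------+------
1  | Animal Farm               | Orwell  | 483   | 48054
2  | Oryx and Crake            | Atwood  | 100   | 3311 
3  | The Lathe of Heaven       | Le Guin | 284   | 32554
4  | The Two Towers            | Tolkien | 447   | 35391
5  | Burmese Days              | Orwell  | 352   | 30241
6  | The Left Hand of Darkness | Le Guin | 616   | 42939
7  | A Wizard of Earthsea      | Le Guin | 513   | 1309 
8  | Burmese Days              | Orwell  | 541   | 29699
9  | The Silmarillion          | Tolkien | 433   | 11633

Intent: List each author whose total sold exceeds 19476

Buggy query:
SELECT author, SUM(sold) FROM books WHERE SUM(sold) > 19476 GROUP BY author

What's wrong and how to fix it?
Bug: Aggregate functions cannot appear in a WHERE clause

Fix: Move the aggregate condition to a HAVING clause

Corrected query:
SELECT author, SUM(sold) FROM books GROUP BY author HAVING SUM(sold) > 19476

Result:
author  | SUM(sold)
--------+----------
Le Guin | 76802    
Orwell  | 107994   
Tolkien | 47024    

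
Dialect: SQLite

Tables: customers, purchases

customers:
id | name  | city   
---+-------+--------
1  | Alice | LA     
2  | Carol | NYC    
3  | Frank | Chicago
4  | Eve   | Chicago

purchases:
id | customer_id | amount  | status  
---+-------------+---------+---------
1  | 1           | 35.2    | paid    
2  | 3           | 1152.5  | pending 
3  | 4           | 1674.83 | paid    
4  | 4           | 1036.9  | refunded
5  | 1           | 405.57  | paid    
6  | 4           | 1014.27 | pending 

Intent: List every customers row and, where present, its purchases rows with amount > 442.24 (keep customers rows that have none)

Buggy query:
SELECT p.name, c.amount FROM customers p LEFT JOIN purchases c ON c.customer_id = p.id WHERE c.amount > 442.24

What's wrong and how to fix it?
Bug: A WHERE condition on the right-hand table after LEFT JOIN drops unmatched parents

Fix: Move the right-table condition into the ON clause so unmatched parents are kept

Corrected query:
SELECT p.name, c.amount FROM customers p LEFT JOIN purchases c ON c.customer_id = p.id AND c.amount > 442.24

Result:
name  | amount 
------+--------
Alice | NULL   
Carol | NULL   
Frank | 1152.5 
Eve   | 1014.27
Eve   | 1036.9 
Eve   | 1674.83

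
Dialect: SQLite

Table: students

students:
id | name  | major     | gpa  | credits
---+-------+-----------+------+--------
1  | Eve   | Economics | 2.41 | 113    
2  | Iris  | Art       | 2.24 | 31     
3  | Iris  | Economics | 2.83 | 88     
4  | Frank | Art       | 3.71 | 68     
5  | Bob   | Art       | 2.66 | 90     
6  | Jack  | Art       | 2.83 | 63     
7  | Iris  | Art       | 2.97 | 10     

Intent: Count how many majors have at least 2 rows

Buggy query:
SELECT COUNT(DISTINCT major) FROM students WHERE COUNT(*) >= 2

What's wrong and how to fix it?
Bug: COUNT(*) cannot appear in WHERE; the per-group count doesn't exist yet

Fix: Group first with HAVING COUNT(*) >= 2, then COUNT the resulting groups

Corrected query:
SELECT COUNT(*) FROM (SELECT major FROM students GROUP BY major HAVING COUNT(*) >= 2)

Result:
COUNT(*)
--------
2       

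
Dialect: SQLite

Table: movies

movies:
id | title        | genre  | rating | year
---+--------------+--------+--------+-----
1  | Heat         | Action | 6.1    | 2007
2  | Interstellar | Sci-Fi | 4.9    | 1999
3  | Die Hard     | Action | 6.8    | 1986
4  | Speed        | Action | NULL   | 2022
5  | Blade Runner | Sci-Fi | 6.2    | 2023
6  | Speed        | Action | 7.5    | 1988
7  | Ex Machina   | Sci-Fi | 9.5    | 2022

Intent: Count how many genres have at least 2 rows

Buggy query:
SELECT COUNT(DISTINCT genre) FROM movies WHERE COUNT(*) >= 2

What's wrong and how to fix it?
Bug: WHERE filters individual rows, not groups, so a group-level COUNT is invalid there

Fix: Use a subquery that GROUPs and filters with HAVING, then count its rows

Corrected query:
SELECT COUNT(*) FROM (SELECT genre FROM movies GROUP BY genre HAVING COUNT(*) >= 2)

Result:
COUNT(*)
--------
2       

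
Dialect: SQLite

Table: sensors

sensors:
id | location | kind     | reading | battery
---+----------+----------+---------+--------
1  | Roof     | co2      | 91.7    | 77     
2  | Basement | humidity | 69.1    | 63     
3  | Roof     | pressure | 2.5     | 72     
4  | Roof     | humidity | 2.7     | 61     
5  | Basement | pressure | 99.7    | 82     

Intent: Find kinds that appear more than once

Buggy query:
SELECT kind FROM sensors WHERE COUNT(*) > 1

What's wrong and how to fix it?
Bug: WHERE can't reference COUNT(*); aggregates are computed after WHERE

Fix: GROUP BY kind, then filter groups with HAVING COUNT(*) > 1

Corrected query:
SELECT kind FROM sensors GROUP BY kind HAVING COUNT(*) > 1

Result:
kind    
--------
humidity
pressure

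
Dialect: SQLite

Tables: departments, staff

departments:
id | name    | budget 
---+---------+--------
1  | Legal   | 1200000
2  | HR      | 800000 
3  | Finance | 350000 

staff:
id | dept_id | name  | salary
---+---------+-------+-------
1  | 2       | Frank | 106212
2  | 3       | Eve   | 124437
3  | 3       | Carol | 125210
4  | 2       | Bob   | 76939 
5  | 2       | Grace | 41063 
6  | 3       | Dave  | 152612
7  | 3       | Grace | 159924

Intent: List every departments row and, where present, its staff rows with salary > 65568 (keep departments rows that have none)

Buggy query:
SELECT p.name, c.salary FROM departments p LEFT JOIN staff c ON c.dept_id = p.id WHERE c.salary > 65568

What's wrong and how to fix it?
Bug: A WHERE condition on the right-hand table after LEFT JOIN drops unmatched parents

Fix: Move the right-table condition into the ON clause so unmatched parents are kept

Corrected query:
SELECT p.name, c.salary FROM departments p LEFT JOIN staff c ON c.dept_id = p.id AND c.salary > 65568

Result:
name    | salary
--------+-------
Legal   | NULL  
HR      | 76939 
HR      | 106212
Finance | 124437
Finance | 125210
Finance | 152612
Finance | 159924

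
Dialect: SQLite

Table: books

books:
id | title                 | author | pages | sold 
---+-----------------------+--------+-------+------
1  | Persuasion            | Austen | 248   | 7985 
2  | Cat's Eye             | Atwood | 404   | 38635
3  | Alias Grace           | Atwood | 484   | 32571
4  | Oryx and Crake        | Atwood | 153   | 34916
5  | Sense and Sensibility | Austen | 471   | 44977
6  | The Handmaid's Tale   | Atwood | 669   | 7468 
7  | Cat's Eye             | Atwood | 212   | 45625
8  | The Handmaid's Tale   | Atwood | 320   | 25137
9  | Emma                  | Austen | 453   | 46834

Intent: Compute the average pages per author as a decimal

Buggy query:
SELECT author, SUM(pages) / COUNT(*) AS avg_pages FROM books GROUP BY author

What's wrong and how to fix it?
Bug: Both operands are integers, so '/' performs integer division and truncates

Fix: Multiply by 1.0 (or CAST to REAL) to force floating-point division

Corrected query:
SELECT author, SUM(pages) * 1.0 / COUNT(*) AS avg_pages FROM books GROUP BY author

Result:
author | avg_pages 
-------+-----------
Atwood | 373.666667
Austen | 390.666667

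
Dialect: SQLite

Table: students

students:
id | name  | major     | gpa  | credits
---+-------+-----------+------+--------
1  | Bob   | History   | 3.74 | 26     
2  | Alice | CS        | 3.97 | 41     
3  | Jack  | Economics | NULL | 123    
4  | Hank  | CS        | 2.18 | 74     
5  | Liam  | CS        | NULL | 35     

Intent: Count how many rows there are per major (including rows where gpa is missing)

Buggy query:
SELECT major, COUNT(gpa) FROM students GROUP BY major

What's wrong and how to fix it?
Bug: COUNT(gpa) skips NULLs, so groups with missing gpa are undercounted

Fix: Replace COUNT(gpa) with COUNT(*)

Corrected query:
SELECT major, COUNT(*) FROM students GROUP BY major

Result:
major     | COUNT(*)
----------+---------
CS        | 3       
Economics | 1       
History   | 1       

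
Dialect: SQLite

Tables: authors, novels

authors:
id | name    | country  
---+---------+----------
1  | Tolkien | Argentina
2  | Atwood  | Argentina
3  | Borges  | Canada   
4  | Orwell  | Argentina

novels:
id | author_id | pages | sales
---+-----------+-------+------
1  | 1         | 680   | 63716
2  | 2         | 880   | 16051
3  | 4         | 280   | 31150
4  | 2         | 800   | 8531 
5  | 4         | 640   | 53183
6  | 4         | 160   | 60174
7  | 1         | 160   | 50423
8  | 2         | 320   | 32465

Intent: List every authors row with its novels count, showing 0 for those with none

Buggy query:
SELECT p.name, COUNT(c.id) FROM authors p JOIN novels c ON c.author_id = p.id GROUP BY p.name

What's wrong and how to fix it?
Bug: An inner join excludes parents with zero children

Fix: Switch to LEFT JOIN to retain unmatched parent rows

Corrected query:
SELECT p.name, COUNT(c.id) FROM authors p LEFT JOIN novels c ON c.author_id = p.id GROUP BY p.name

Result:
name    | COUNT(c.id)
--------+------------
Atwood  | 3          
Borges  | 0          
Orwell  | 3          
Tolkien | 2          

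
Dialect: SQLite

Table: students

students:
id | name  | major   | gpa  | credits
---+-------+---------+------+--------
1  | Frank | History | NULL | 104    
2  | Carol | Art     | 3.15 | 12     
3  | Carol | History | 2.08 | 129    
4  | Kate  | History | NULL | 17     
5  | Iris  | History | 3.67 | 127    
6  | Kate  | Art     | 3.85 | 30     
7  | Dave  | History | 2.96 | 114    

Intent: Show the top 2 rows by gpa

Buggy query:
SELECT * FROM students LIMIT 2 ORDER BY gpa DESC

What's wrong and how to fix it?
Bug: LIMIT must come after ORDER BY

Fix: Sort with ORDER BY, then apply LIMIT

Corrected query:
SELECT * FROM students ORDER BY gpa DESC LIMIT 2

Result:
id | name | major   | gpa  | credits
---+------+---------+------+--------
6  | Kate | Art     | 3.85 | 30     
5  | Iris | History | 3.67 | 127    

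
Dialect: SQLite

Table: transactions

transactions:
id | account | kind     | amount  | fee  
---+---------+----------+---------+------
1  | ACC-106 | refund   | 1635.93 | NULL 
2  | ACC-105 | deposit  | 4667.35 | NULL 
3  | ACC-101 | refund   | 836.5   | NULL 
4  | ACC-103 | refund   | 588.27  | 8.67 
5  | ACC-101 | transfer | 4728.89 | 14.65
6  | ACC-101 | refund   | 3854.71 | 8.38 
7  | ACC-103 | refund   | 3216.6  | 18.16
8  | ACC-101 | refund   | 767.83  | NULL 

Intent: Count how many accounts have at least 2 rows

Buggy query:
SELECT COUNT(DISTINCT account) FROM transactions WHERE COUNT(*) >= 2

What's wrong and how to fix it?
Bug: WHERE filters individual rows, not groups, so a group-level COUNT is invalid there

Fix: Use a subquery that GROUPs and filters with HAVING, then count its rows

Corrected query:
SELECT COUNT(*) FROM (SELECT account FROM transactions GROUP BY account HAVING COUNT(*) >= 2)

Result:
COUNT(*)
--------
2       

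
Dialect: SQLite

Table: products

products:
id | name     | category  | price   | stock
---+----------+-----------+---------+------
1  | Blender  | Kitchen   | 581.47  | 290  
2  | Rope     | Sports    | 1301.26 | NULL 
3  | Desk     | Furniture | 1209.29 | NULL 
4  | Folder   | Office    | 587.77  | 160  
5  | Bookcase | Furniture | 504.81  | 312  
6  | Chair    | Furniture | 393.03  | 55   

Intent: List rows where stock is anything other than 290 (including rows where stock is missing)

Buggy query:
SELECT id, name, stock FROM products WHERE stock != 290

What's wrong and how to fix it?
Bug: 'stock != 290' is unknown when stock is NULL, so NULL rows are silently excluded

Fix: Handle NULL separately with IS NULL alongside the inequality

Corrected query:
SELECT id, name, stock FROM products WHERE stock != 290 OR stock IS NULL

Result:
id | name     | stock
---+----------+------
2  | Rope     | NULL 
3  | Desk     | NULL 
4  | Folder   | 160  
5  | Bookcase | 312  
6  | Chair    | 55   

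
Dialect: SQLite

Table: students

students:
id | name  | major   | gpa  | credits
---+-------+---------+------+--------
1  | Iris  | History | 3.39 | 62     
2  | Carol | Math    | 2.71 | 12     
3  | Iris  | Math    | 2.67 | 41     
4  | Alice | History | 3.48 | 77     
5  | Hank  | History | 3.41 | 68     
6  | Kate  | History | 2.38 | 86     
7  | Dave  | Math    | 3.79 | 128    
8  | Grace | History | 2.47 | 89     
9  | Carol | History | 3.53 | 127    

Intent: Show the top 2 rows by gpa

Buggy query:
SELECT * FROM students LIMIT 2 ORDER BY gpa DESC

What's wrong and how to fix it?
Bug: LIMIT must come after ORDER BY

Fix: Swap the clauses: ORDER BY first, then LIMIT

Corrected query:
SELECT * FROM students ORDER BY gpa DESC LIMIT 2

Result:
id | name  | major   | gpa  | credits
---+-------+---------+------+--------
7  | Dave  | Math    | 3.79 | 128    
9  | Carol | History | 3.53 | 127    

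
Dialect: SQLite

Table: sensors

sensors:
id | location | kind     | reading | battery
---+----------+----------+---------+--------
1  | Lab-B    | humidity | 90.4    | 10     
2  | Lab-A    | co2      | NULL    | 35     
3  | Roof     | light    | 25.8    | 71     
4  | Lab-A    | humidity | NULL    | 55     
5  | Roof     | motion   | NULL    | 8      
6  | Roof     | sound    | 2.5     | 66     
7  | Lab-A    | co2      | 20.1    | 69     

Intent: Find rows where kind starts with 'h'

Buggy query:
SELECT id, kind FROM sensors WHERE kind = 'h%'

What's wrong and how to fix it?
Bug: '=' compares the literal string including the % character; pattern matching needs LIKE

Fix: Use LIKE for wildcard pattern matching

Corrected query:
SELECT id, kind FROM sensors WHERE kind LIKE 'h%'

Result:
id | kind    
---+---------
1  | humidity
4  | humidity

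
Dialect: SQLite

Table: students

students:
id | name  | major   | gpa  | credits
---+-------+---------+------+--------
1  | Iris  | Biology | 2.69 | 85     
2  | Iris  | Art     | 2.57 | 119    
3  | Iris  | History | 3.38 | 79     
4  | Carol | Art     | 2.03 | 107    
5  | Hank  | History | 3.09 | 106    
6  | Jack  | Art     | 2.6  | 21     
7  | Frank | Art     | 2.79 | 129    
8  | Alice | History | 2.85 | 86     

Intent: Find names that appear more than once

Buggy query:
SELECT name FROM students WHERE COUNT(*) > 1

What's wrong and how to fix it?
Bug: WHERE can't reference COUNT(*); aggregates are computed after WHERE

Fix: GROUP BY name, then filter groups with HAVING COUNT(*) > 1

Corrected query:
SELECT name FROM students GROUP BY name HAVING COUNT(*) > 1

Result:
name
----
Iris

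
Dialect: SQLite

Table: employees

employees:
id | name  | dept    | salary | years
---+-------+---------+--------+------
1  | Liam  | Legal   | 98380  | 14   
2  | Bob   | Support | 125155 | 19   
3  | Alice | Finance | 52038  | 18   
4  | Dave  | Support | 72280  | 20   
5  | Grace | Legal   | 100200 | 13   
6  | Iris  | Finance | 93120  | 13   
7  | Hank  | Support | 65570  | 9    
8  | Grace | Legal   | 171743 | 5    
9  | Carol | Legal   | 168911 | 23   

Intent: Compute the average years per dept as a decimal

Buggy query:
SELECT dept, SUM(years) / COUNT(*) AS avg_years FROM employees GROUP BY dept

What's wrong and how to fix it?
Bug: Both operands are integers, so '/' performs integer division and truncates

Fix: Cast one side to REAL so the division keeps the fractional part

Corrected query:
SELECT dept, SUM(years) * 1.0 / COUNT(*) AS avg_years FROM employees GROUP BY dept

Result:
dept    | avg_years
--------+----------
Finance | 15.5     
Legal   | 13.75    
Support | 16       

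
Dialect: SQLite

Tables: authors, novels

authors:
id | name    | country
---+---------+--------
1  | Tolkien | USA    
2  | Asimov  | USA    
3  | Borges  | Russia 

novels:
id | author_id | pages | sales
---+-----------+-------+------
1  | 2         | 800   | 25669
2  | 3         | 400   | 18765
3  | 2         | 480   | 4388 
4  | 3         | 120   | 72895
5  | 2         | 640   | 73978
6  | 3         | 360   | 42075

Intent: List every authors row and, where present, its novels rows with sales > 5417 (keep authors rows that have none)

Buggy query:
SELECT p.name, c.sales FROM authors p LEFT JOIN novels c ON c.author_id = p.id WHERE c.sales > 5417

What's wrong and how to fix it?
Bug: A WHERE condition on the right-hand table after LEFT JOIN drops unmatched parents

Fix: Move the right-table condition into the ON clause so unmatched parents are kept

Corrected query:
SELECT p.name, c.sales FROM authors p LEFT JOIN novels c ON c.author_id = p.id AND c.sales > 5417

Result:
name    | sales
--------+------
Tolkien | NULL 
Asimov  | 25669
Asimov  | 73978
Borges  | 18765
Borges  | 42075
Borges  | 72895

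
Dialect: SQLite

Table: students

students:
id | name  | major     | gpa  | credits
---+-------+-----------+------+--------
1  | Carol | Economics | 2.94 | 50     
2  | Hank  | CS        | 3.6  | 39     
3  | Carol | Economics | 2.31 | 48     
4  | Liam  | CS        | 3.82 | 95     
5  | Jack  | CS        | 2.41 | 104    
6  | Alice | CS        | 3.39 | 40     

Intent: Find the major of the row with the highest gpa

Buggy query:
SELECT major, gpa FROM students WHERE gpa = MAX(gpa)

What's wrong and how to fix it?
Bug: WHERE is evaluated per row; an aggregate over the whole table isn't defined there

Fix: Use a subquery: WHERE gpa = (SELECT MAX(gpa) FROM students)

Corrected query:
SELECT major, gpa FROM students WHERE gpa = (SELECT MAX(gpa) FROM students)

Result:
major | gpa 
------+-----
CS    | 3.82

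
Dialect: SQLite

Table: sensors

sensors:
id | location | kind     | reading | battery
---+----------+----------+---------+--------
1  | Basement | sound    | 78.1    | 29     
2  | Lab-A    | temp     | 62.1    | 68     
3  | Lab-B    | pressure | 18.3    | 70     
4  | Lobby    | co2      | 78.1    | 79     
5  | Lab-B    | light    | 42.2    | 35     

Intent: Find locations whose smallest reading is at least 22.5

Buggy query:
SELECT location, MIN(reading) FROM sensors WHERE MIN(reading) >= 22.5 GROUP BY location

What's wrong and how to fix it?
Bug: MIN() in WHERE is a misuse of aggregate

Fix: Use HAVING for the per-group MIN condition

Corrected query:
SELECT location, MIN(reading) FROM sensors GROUP BY location HAVING MIN(reading) >= 22.5

Result:
location | MIN(reading)
---------+-------------
Basement | 78.1        
Lab-A    | 62.1        
Lobby    | 78.1        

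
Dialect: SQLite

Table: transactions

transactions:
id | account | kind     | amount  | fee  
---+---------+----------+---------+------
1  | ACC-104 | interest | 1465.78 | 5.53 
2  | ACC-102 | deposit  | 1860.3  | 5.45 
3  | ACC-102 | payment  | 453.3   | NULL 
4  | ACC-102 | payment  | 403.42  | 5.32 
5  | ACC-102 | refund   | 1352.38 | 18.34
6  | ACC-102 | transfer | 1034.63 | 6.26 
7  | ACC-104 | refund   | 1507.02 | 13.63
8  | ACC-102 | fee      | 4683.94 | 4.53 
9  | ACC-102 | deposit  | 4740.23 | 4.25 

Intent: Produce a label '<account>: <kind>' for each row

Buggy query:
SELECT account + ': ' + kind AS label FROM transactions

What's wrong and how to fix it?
Bug: '+' is numeric addition; on text columns SQLite converts them to 0 instead of concatenating

Fix: Use the || operator for string concatenation

Corrected query:
SELECT account || ': ' || kind AS label FROM transactions

Result:
label            
-----------------
ACC-104: interest
ACC-102: deposit 
ACC-102: payment 
ACC-102: payment 
ACC-102: refund  
ACC-102: transfer
ACC-104: refund  
ACC-102: fee     
ACC-102: deposit 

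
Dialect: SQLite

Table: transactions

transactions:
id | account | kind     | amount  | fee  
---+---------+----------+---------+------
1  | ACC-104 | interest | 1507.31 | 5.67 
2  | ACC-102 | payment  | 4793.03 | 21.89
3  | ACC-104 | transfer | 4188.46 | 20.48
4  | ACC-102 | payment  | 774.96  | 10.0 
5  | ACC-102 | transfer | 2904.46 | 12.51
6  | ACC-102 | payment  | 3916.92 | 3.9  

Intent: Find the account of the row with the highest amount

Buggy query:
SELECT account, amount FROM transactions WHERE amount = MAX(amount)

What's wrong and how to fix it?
Bug: MAX(amount) is an aggregate and cannot be used directly in WHERE

Fix: Use a subquery: WHERE amount = (SELECT MAX(amount) FROM transactions)

Corrected query:
SELECT account, amount FROM transactions WHERE amount = (SELECT MAX(amount) FROM transactions)

Result:
account | amount 
--------+--------
ACC-102 | 4793.03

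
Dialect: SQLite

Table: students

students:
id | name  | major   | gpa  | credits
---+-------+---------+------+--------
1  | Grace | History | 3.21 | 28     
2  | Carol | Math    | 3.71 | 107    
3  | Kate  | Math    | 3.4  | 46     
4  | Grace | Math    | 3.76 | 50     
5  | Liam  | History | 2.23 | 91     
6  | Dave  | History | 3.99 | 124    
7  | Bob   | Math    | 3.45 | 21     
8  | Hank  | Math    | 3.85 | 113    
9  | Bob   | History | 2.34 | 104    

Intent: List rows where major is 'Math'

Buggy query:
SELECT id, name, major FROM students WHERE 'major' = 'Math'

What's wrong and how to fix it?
Bug: Single quotes denote string literals in SQL; the column name is being compared as a constant string

Fix: Remove the quotes around the column name (or use double quotes for an identifier)

Corrected query:
SELECT id, name, major FROM students WHERE major = 'Math'

Result:
id | name  | major
---+-------+------
2  | Carol | Math 
3  | Kate  | Math 
4  | Grace | Math 
7  | Bob   | Math 
8  | Hank  | Math 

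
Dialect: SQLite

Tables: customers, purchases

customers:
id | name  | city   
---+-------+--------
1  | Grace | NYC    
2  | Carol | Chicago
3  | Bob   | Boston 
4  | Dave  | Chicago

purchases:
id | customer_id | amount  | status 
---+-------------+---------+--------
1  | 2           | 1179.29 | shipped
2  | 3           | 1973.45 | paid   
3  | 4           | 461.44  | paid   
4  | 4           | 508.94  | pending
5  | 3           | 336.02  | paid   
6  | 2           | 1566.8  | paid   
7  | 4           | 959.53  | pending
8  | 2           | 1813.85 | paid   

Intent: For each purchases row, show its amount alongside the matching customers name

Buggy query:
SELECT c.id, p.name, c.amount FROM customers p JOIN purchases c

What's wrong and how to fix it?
Bug: JOIN with no ON clause produces a cartesian product; every purchases row pairs with every customers row

Fix: Specify the join condition linking the foreign key to the parent id

Corrected query:
SELECT c.id, p.name, c.amount FROM customers p JOIN purchases c ON c.customer_id = p.id

Result:
id | name  | amount 
---+-------+--------
1  | Carol | 1179.29
2  | Bob   | 1973.45
3  | Dave  | 461.44 
4  | Dave  | 508.94 
5  | Bob   | 336.02 
6  | Carol | 1566.8 
7  | Dave  | 959.53 
8  | Carol | 1813.85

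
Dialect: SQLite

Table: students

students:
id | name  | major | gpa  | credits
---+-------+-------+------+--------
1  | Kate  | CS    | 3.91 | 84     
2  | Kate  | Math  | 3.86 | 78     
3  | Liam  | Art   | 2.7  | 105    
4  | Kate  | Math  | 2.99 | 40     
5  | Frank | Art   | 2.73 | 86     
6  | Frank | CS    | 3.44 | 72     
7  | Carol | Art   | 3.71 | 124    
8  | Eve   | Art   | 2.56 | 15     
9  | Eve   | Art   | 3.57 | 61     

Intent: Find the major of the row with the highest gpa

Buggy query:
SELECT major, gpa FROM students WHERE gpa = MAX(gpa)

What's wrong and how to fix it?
Bug: MAX(gpa) is an aggregate and cannot be used directly in WHERE

Fix: Use a subquery: WHERE gpa = (SELECT MAX(gpa) FROM students)

Corrected query:
SELECT major, gpa FROM students WHERE gpa = (SELECT MAX(gpa) FROM students)

Result:
major | gpa 
------+-----
CS    | 3.91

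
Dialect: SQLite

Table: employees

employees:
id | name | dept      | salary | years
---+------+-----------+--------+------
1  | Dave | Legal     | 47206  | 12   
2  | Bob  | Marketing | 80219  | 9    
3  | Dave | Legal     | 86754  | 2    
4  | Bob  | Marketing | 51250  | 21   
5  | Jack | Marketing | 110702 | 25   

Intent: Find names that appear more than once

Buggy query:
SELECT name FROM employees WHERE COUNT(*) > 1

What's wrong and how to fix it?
Bug: COUNT(*) is an aggregate and cannot be used in WHERE

Fix: GROUP BY name, then filter groups with HAVING COUNT(*) > 1

Corrected query:
SELECT name FROM employees GROUP BY name HAVING COUNT(*) > 1

Result:
name
----
Bob 
Dave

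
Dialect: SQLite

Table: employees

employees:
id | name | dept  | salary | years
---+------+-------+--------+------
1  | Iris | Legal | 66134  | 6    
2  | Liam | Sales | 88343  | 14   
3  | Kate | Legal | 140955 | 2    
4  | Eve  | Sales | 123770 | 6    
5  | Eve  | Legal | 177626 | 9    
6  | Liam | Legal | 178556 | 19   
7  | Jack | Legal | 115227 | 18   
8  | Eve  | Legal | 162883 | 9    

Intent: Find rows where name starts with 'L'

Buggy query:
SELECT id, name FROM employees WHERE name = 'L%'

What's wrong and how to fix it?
Bug: '=' compares the literal string including the % character; pattern matching needs LIKE

Fix: Use LIKE for wildcard pattern matching

Corrected query:
SELECT id, name FROM employees WHERE name LIKE 'L%'

Result:
id | name
---+-----
2  | Liam
6  | Liam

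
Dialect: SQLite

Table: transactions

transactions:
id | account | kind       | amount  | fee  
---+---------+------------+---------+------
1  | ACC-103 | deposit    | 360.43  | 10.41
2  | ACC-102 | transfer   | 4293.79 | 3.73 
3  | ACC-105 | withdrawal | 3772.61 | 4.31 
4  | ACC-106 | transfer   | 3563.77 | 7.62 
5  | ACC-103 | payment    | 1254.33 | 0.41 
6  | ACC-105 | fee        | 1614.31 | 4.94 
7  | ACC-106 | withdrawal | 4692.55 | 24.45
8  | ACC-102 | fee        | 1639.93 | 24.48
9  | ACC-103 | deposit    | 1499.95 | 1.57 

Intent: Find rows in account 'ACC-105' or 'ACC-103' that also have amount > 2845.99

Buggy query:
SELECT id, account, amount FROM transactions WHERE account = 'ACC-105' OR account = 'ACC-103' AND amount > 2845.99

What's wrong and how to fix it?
Bug: Without parentheses, AND is evaluated before OR, so the amount filter only applies to the 'ACC-103' branch

Fix: Group the OR with parentheses (or use IN), then AND the threshold

Corrected query:
SELECT id, account, amount FROM transactions WHERE (account = 'ACC-105' OR account = 'ACC-103') AND amount > 2845.99

Result:
id | account | amount 
---+---------+--------
3  | ACC-105 | 3772.61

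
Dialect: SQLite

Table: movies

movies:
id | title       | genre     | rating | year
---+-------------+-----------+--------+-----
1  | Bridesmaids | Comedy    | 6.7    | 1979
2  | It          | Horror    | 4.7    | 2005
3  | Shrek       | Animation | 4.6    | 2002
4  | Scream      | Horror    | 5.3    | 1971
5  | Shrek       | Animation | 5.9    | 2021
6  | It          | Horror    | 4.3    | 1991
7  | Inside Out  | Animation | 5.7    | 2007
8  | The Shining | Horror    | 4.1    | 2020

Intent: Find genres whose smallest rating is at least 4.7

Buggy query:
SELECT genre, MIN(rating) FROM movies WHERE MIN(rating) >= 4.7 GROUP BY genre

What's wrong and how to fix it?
Bug: Aggregates like MIN are computed per group after WHERE runs

Fix: Use HAVING for the per-group MIN condition

Corrected query:
SELECT genre, MIN(rating) FROM movies GROUP BY genre HAVING MIN(rating) >= 4.7

Result:
genre  | MIN(rating)
-------+------------
Comedy | 6.7        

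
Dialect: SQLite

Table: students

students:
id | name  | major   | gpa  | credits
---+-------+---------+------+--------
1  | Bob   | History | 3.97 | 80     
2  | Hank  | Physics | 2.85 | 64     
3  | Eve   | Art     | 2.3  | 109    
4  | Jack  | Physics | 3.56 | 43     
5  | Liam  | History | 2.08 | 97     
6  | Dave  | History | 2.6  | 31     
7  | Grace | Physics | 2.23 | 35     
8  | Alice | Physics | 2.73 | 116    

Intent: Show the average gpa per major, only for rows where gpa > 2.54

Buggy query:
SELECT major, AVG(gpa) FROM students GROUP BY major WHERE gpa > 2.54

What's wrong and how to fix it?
Bug: Row-level WHERE must come before GROUP BY in the clause order

Fix: Move the WHERE clause before GROUP BY

Corrected query:
SELECT major, AVG(gpa) FROM students WHERE gpa > 2.54 GROUP BY major

Result:
major   | AVG(gpa)
--------+---------
History | 3.285   
Physics | 3.046667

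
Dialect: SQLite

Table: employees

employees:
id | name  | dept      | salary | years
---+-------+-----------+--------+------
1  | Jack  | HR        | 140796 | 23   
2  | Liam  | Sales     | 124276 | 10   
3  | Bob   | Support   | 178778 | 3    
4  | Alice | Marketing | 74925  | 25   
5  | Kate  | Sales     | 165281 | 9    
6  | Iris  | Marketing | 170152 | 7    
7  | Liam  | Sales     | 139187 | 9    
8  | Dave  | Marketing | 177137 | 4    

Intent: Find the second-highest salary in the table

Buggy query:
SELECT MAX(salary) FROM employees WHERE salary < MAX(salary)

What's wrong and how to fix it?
Bug: MAX(salary) on the right of the comparison is an aggregate-in-WHERE error

Fix: Compute the overall MAX in a subquery, then take MAX of rows below it

Corrected query:
SELECT MAX(salary) FROM employees WHERE salary < (SELECT MAX(salary) FROM employees)

Result:
MAX(salary)
-----------
177137     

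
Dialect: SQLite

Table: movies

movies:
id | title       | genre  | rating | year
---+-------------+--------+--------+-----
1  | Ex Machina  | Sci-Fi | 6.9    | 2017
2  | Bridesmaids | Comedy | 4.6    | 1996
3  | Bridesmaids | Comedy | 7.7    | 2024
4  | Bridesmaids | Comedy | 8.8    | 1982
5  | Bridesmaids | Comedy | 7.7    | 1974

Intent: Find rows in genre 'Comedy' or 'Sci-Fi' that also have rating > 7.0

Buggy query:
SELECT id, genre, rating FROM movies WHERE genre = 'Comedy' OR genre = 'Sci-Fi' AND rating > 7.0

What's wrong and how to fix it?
Bug: AND binds tighter than OR, so this parses as genre = 'Comedy' OR (genre = 'Sci-Fi' AND rating > 7.0)

Fix: Group the OR with parentheses (or use IN), then AND the threshold

Corrected query:
SELECT id, genre, rating FROM movies WHERE (genre = 'Comedy' OR genre = 'Sci-Fi') AND rating > 7.0

Result:
id | genre  | rating
---+--------+-------
3  | Comedy | 7.7   
4  | Comedy | 8.8   
5  | Comedy | 7.7   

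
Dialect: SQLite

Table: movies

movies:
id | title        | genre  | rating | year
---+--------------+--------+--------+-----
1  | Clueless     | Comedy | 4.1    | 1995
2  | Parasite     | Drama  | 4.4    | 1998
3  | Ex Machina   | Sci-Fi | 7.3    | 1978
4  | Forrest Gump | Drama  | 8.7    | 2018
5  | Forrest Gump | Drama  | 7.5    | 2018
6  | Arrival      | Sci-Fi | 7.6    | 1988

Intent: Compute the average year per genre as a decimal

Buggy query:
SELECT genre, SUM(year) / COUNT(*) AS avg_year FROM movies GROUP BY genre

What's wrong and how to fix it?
Bug: SUM(year) and COUNT(*) are both integers; the division truncates the fractional part

Fix: Cast one side to REAL so the division keeps the fractional part

Corrected query:
SELECT genre, SUM(year) * 1.0 / COUNT(*) AS avg_year FROM movies GROUP BY genre

Result:
genre  | avg_year   
-------+------------
Comedy | 1995       
Drama  | 2011.333333
Sci-Fi | 1983       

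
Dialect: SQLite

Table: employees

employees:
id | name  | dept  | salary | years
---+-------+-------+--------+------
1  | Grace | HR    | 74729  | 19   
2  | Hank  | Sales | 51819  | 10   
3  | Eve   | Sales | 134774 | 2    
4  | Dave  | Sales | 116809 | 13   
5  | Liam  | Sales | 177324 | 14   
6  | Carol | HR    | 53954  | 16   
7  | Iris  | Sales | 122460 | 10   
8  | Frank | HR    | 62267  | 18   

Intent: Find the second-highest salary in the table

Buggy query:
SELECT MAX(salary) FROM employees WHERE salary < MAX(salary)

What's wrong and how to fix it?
Bug: The inner MAX is an aggregate inside WHERE, which is not allowed

Fix: Compute the overall MAX in a subquery, then take MAX of rows below it

Corrected query:
SELECT MAX(salary) FROM employees WHERE salary < (SELECT MAX(salary) FROM employees)

Result:
MAX(salary)
-----------
134774     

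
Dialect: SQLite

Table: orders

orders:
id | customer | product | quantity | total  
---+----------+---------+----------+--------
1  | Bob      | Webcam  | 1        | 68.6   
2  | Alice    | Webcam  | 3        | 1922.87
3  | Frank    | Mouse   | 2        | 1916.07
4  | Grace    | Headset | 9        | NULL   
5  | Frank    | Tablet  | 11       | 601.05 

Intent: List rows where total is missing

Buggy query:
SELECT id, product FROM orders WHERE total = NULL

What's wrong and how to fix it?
Bug: '= NULL' is always unknown in SQL three-valued logic, so no rows match

Fix: Replace '= NULL' with 'IS NULL'

Corrected query:
SELECT id, product FROM orders WHERE total IS NULL

Result:
id | product
---+--------
4  | Headset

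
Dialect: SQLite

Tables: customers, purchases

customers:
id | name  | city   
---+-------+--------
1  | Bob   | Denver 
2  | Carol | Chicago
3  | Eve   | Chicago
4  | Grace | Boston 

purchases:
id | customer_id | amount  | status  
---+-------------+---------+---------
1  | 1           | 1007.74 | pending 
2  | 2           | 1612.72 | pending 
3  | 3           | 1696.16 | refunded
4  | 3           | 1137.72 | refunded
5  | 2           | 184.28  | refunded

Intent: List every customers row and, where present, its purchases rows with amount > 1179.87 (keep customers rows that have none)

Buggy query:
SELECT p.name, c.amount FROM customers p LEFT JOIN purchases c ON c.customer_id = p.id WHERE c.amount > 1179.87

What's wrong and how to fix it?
Bug: A WHERE condition on the right-hand table after LEFT JOIN drops unmatched parents

Fix: Move the right-table condition into the ON clause so unmatched parents are kept

Corrected query:
SELECT p.name, c.amount FROM customers p LEFT JOIN purchases c ON c.customer_id = p.id AND c.amount > 1179.87

Result:
name  | amount 
------+--------
Bob   | NULL   
Carol | 1612.72
Eve   | 1696.16
Grace | NULL   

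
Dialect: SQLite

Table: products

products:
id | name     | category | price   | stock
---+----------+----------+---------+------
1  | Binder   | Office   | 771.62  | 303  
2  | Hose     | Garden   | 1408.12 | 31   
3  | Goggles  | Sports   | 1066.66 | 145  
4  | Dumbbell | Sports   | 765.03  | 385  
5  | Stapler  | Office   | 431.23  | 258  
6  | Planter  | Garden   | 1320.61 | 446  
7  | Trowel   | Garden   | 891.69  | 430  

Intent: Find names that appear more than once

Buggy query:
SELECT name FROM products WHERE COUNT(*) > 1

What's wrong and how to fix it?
Bug: WHERE can't reference COUNT(*); aggregates are computed after WHERE

Fix: GROUP BY name, then filter groups with HAVING COUNT(*) > 1

Corrected query:
SELECT name FROM products GROUP BY name HAVING COUNT(*) > 1

Result:
(no rows)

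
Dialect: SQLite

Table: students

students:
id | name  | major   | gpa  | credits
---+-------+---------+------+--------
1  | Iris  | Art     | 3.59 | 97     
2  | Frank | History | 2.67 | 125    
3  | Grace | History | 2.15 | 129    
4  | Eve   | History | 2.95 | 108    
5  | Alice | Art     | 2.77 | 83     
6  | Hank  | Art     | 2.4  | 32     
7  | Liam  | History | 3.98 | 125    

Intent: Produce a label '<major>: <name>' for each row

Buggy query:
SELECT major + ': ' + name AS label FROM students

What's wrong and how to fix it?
Bug: '+' is numeric addition; on text columns SQLite converts them to 0 instead of concatenating

Fix: Replace + with || to concatenate text

Corrected query:
SELECT major || ': ' || name AS label FROM students

Result:
label         
--------------
Art: Iris     
History: Frank
History: Grace
History: Eve  
Art: Alice    
Art: Hank     
History: Liam 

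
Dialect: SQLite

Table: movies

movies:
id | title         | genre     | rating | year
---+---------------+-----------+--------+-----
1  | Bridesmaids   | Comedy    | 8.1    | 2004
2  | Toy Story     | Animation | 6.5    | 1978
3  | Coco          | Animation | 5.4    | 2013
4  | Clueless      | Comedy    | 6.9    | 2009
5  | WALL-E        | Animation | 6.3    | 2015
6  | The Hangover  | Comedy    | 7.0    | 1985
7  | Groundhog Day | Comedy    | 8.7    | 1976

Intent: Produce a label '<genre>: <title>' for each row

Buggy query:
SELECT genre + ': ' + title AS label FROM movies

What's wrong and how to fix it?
Bug: '+' is numeric addition; on text columns SQLite converts them to 0 instead of concatenating

Fix: Use the || operator for string concatenation

Corrected query:
SELECT genre || ': ' || title AS label FROM movies

Result:
label                
---------------------
Comedy: Bridesmaids  
Animation: Toy Story 
Animation: Coco      
Comedy: Clueless     
Animation: WALL-E    
Comedy: The Hangover 
Comedy: Groundhog Day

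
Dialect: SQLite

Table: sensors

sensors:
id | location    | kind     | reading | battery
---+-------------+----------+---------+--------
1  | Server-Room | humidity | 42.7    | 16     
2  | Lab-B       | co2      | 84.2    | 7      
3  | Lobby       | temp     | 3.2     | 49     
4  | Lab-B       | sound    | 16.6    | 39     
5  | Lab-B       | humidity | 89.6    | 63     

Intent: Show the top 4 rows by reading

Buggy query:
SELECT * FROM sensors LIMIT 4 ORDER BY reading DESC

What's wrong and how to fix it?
Bug: ORDER BY cannot follow LIMIT; LIMIT is the final clause

Fix: Swap the clauses: ORDER BY first, then LIMIT

Corrected query:
SELECT * FROM sensors ORDER BY reading DESC LIMIT 4

Result:
id | location    | kind     | reading | battery
---+-------------+----------+---------+--------
5  | Lab-B       | humidity | 89.6    | 63     
2  | Lab-B       | co2      | 84.2    | 7      
1  | Server-Room | humidity | 42.7    | 16     
4  | Lab-B       | sound    | 16.6    | 39     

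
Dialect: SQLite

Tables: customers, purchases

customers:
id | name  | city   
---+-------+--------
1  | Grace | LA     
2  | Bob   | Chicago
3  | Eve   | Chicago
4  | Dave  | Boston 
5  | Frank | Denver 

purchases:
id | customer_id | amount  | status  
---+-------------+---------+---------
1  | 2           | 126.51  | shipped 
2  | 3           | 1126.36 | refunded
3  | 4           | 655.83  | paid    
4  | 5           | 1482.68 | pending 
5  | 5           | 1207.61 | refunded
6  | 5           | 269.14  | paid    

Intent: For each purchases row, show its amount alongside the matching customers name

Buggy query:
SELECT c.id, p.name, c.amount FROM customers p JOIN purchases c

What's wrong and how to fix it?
Bug: Missing join condition: each purchases row is matched to all customers rows instead of just its own

Fix: Add ON c.customer_id = p.id to the JOIN

Corrected query:
SELECT c.id, p.name, c.amount FROM customers p JOIN purchases c ON c.customer_id = p.id

Result:
id | name  | amount 
---+-------+--------
1  | Bob   | 126.51 
2  | Eve   | 1126.36
3  | Dave  | 655.83 
4  | Frank | 1482.68
5  | Frank | 1207.61
6  | Frank | 269.14 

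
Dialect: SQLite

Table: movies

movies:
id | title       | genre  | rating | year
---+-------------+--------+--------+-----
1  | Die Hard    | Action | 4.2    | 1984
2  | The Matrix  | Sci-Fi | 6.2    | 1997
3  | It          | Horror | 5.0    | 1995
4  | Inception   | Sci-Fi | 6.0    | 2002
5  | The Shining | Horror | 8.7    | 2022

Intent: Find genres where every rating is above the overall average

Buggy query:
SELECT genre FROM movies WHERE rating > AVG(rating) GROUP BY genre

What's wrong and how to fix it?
Bug: WHERE evaluates per row before aggregation, so AVG() is unavailable

Fix: Use a subquery for AVG and a HAVING MIN(...) filter so the condition holds for every row in the group

Corrected query:
SELECT genre FROM movies GROUP BY genre HAVING MIN(rating) > (SELECT AVG(rating) FROM movies)

Result:
(no rows)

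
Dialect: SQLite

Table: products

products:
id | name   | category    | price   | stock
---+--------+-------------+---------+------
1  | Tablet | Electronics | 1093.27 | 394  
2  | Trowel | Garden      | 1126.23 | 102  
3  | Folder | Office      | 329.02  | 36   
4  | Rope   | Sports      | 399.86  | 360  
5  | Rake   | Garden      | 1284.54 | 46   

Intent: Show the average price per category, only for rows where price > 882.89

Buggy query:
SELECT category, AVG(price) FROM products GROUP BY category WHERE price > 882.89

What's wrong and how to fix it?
Bug: Row-level WHERE must come before GROUP BY in the clause order

Fix: Move the WHERE clause before GROUP BY

Corrected query:
SELECT category, AVG(price) FROM products WHERE price > 882.89 GROUP BY category

Result:
category    | AVG(price)
------------+-----------
Electronics | 1093.27   
Garden      | 1205.385  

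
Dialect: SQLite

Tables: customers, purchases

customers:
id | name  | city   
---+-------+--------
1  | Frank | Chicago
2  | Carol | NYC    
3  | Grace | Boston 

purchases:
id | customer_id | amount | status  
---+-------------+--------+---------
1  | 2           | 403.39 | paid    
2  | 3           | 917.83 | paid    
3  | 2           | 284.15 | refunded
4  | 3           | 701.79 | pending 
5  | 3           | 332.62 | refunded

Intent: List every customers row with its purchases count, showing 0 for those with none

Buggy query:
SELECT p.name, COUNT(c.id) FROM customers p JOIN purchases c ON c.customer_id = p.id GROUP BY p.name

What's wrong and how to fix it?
Bug: INNER JOIN drops customers rows that have no matching purchases rows

Fix: Use LEFT JOIN so parents without children still appear (COUNT(c.id) gives 0)

Corrected query:
SELECT p.name, COUNT(c.id) FROM customers p LEFT JOIN purchases c ON c.customer_id = p.id GROUP BY p.name

Result:
name  | COUNT(c.id)
------+------------
Carol | 2          
Frank | 0          
Grace | 3          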